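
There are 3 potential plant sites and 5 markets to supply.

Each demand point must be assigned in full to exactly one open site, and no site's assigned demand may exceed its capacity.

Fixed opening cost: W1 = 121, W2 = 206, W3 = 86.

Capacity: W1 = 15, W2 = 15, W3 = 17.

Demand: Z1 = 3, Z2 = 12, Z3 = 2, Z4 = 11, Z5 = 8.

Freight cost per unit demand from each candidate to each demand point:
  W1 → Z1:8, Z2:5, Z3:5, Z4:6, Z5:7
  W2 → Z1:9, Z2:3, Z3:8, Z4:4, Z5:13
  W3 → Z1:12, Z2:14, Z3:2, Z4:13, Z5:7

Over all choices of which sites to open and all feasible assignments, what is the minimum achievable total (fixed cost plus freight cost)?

Open {W1, W2, W3}; cheapest assignment that respects the capacities:
  W1 (cap 15, load 14): Z1, Z4 — cost 3×8 + 11×6 = 90
  W2 (cap 15, load 12): Z2 — cost 12×3 = 36
  W3 (cap 17, load 10): Z3, Z5 — cost 2×2 + 8×7 = 60
  Shipping 186, fixed 413 → total 599.
  Any other capacity-feasible assignment to {W1, W2, W3} ships for at least 186.
Total demand is 36 and no other set of sites has combined capacity ≥ 36, so {W1, W2, W3} is the only feasible choice of open sites. Minimum: 599.

599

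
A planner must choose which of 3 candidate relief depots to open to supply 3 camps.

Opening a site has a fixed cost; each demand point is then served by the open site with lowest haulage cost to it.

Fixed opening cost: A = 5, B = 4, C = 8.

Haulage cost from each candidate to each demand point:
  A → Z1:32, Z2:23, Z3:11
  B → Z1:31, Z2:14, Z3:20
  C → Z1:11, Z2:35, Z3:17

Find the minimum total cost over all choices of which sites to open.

53

Open {A, B, C}: assign each demand point to its cheapest open site.
  Z1→C 11, Z2→B 14, Z3→A 11
  haulage cost 36, fixed 17 → total 53.
Compare {B, C}: haulage cost 42 + fixed 12 = 54.
Compare {A, C}: haulage cost 45 + fixed 13 = 58.
Compare {A, B}: haulage cost 56 + fixed 9 = 65.
All other subsets cost ≥ 54. Minimum total cost: 53.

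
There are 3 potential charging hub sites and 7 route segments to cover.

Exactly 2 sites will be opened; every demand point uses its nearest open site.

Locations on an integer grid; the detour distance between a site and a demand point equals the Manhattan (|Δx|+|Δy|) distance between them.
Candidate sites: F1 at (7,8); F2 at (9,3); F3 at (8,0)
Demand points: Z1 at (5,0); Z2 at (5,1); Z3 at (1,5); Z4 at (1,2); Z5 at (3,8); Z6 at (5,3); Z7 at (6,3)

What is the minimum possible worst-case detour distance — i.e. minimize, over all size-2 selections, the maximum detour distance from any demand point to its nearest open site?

9

Open {F1, F2}.
  Farthest demand point is Z3 at detour distance 9 (to F1); all others are ≤ 9.
With {F1, F3} the worst case is 9.
With {F2, F3} the worst case is 11.
No size-2 selection achieves below 9.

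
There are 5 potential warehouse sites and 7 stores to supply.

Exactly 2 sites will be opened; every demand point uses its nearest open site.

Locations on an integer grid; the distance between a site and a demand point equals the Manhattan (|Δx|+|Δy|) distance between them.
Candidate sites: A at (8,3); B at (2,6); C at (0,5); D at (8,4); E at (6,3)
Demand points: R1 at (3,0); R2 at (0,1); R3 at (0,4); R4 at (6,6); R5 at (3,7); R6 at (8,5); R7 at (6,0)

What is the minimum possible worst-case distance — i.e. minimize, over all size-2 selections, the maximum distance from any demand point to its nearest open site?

6

Open {C, E}.
  Farthest demand point is R1 at distance 6 (to E); all others are ≤ 6.
With {A, B} the worst case is 7.
With {B, D} the worst case is 7.
No size-2 selection achieves below 6.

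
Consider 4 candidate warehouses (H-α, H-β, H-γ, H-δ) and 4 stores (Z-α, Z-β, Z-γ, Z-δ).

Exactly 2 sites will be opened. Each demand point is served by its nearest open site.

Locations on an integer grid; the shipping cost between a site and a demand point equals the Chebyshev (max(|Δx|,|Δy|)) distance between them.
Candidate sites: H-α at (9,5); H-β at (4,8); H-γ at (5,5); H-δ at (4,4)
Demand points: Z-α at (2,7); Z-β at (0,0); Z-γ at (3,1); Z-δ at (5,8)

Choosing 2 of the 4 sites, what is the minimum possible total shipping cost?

10

Open {H-β, H-δ}.
  Z-α→H-β 2, Z-β→H-δ 4, Z-γ→H-δ 3, Z-δ→H-β 1  ⇒ total 10.
Compare {H-β, H-γ}: total 12.
Compare {H-γ, H-δ}: total 13.
No size-2 selection does better; minimum is 10.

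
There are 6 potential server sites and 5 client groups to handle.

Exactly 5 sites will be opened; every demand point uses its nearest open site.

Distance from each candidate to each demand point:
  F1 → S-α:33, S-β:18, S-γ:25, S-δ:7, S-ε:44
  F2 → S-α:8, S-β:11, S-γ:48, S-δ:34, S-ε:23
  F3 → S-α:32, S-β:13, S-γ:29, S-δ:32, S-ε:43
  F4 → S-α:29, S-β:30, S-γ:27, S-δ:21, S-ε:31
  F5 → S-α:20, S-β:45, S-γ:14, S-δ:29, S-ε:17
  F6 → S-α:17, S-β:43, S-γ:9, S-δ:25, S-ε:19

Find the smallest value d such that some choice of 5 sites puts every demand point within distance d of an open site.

17

Open {F1, F2, F3, F4, F5}.
  Farthest demand point is S-ε at distance 17 (to F5); all others are ≤ 17.
With {F1, F2, F3, F5, F6} the worst case is 17.
With {F1, F2, F4, F5, F6} the worst case is 17.
No size-5 selection achieves below 17.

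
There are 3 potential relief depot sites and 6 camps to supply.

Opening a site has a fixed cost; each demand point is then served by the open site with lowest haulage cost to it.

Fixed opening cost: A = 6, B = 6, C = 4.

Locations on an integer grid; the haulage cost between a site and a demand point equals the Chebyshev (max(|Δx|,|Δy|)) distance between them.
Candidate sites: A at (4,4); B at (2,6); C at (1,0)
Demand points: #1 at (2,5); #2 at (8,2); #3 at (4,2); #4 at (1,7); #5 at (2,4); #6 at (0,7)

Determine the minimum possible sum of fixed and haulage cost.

22

Open {B}: assign each demand point to its cheapest open site.
  #1→B 1, #2→B 6, #3→B 4, #4→B 1, #5→B 2, #6→B 2
  haulage cost 16, fixed 6 → total 22.
Compare {A}: haulage cost 17 + fixed 6 = 23.
Compare {A, B}: haulage cost 12 + fixed 12 = 24.
Compare {B, C}: haulage cost 15 + fixed 10 = 25.
All other subsets cost ≥ 23. Minimum total cost: 22.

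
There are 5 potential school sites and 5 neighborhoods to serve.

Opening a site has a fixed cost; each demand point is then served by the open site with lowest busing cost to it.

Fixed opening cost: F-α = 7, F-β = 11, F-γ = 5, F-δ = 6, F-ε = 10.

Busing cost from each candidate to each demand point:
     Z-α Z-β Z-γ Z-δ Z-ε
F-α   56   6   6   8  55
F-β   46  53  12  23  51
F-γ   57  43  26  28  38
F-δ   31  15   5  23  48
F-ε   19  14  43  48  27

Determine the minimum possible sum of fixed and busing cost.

83

Open {F-α, F-ε}: assign each demand point to its cheapest open site.
  Z-α→F-ε 19, Z-β→F-α 6, Z-γ→F-α 6, Z-δ→F-α 8, Z-ε→F-ε 27
  busing cost 66, fixed 17 → total 83.
Compare {F-α, F-γ, F-ε}: busing cost 66 + fixed 22 = 88.
Compare {F-α, F-δ, F-ε}: busing cost 65 + fixed 23 = 88.
Compare {F-α, F-γ, F-δ, F-ε}: busing cost 65 + fixed 28 = 93.
All other subsets cost ≥ 88. Minimum total cost: 83.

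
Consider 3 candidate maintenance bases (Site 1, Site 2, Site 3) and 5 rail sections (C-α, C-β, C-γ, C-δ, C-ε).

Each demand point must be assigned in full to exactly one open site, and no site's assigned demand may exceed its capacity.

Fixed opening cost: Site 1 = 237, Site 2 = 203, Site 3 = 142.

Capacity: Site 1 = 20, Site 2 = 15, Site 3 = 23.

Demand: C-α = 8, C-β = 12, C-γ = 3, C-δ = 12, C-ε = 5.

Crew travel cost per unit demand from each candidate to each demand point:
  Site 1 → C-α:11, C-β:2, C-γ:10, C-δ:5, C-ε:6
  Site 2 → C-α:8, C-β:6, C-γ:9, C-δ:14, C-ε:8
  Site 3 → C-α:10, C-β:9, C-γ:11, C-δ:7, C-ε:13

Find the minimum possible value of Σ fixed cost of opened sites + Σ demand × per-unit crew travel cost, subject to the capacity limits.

627

Open {Site 1, Site 3}; cheapest assignment that respects the capacities:
  Site 1 (cap 20, load 20): C-β, C-γ, C-ε — cost 12×2 + 3×10 + 5×6 = 84
  Site 3 (cap 23, load 20): C-α, C-δ — cost 8×10 + 12×7 = 164
  Shipping 248, fixed 379 → total 627.
  Any other capacity-feasible assignment to {Site 1, Site 3} ships for at least 248.
Compare {Site 1, Site 2, Site 3}: its best feasible assignment gives total 811.
Every other set of open sites that can feasibly serve all demand totals ≥ 811 even under its best assignment. Minimum: 627.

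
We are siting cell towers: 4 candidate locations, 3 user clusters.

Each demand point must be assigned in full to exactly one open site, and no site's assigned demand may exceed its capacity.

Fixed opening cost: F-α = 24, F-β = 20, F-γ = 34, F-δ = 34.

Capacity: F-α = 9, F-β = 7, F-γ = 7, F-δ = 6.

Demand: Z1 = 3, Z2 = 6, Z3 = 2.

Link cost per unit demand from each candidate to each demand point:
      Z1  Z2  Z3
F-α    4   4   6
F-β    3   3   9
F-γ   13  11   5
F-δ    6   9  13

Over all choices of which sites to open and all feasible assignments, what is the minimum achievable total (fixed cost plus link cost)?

Open {F-α, F-β}; cheapest assignment that respects the capacities:
  F-α (cap 9, load 5): Z1, Z3 — cost 3×4 + 2×6 = 24
  F-β (cap 7, load 6): Z2 — cost 6×3 = 18
  Shipping 42, fixed 44 → total 86.
  Any other capacity-feasible assignment to {F-α, F-β} ships for at least 42.
Compare {F-α, F-γ}: its best feasible assignment gives total 104.
Compare {F-α, F-δ}: its best feasible assignment gives total 112.
Every other set of open sites that can feasibly serve all demand totals ≥ 104 even under its best assignment. Minimum: 86.

86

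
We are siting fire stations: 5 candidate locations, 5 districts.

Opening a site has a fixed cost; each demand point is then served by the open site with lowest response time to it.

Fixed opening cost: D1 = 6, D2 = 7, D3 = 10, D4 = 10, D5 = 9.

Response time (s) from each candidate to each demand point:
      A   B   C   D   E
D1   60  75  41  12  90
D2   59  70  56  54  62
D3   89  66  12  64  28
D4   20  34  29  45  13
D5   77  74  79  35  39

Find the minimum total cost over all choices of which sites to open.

Open {D1, D3, D4}: assign each demand point to its cheapest open site.
  A→D4 20, B→D4 34, C→D3 12, D→D1 12, E→D4 13
  response time 91, fixed 26 → total 117.
Compare {D1, D4}: response time 108 + fixed 16 = 124.
Compare {D1, D2, D3, D4}: response time 91 + fixed 33 = 124.
Compare {D1, D3, D4, D5}: response time 91 + fixed 35 = 126.
All other subsets cost ≥ 124. Minimum total cost: 117.

117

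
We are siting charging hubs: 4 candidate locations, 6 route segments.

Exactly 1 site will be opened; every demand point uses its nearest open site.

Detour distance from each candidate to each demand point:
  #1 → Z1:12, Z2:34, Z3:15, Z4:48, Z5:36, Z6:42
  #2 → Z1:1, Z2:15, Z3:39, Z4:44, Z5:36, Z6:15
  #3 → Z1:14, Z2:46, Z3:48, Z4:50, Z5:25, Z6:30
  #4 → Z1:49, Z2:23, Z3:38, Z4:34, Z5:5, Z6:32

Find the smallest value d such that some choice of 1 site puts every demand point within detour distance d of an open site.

44

Open {#2}.
  Farthest demand point is Z4 at detour distance 44 (to #2); all others are ≤ 44.
With {#1} the worst case is 48.
With {#4} the worst case is 49.
No size-1 selection achieves below 44.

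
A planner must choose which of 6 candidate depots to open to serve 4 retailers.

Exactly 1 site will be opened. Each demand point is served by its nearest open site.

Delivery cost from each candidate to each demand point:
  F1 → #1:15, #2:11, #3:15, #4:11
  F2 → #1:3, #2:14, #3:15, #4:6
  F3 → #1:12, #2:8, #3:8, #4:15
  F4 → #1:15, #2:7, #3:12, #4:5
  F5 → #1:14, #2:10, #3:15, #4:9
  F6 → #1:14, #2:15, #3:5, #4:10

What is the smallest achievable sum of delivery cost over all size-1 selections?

38

Open {F2}.
  #1→F2 3, #2→F2 14, #3→F2 15, #4→F2 6  ⇒ total 38.
Compare {F4}: total 39.
Compare {F3}: total 43.
No size-1 selection does better; minimum is 38.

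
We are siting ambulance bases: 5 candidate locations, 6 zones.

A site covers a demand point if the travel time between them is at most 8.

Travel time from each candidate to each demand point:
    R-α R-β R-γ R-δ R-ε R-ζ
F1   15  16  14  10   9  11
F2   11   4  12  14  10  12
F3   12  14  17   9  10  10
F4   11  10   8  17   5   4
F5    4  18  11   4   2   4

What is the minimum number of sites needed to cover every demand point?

3

Coverage sets (demand points within 8 of each site):
  F1: {}
  F2: {R-β}
  F3: {}
  F4: {R-γ, R-ε, R-ζ}
  F5: {R-α, R-δ, R-ε, R-ζ}
No 2 sites suffice: every size-2 union leaves at least one demand point uncovered.
But {F2, F4, F5} covers everything, so the minimum is 3.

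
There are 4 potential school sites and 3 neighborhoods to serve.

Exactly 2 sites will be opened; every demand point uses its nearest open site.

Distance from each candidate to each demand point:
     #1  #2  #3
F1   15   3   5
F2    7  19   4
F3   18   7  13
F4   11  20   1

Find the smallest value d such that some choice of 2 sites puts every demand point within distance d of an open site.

7

Open {F1, F2}.
  Farthest demand point is #1 at distance 7 (to F2); all others are ≤ 7.
With {F2, F3} the worst case is 7.
With {F1, F4} the worst case is 11.
No size-2 selection achieves below 7.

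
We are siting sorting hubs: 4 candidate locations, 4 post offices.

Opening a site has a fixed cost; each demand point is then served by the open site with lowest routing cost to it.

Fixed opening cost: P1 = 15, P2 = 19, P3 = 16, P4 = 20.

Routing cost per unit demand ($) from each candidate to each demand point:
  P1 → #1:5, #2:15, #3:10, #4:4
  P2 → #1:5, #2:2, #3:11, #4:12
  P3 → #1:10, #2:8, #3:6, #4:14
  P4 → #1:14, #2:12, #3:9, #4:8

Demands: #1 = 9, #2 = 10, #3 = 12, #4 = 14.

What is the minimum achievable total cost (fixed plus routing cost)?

Open {P1, P2, P3}: assign each demand point to its cheapest open site.
  #1→P1 9×5=45, #2→P2 10×2=20, #3→P3 12×6=72, #4→P1 14×4=56
  routing cost 193, fixed 50 → total 243.
Compare {P1, P2, P3, P4}: routing cost 193 + fixed 70 = 263.
Compare {P1, P2}: routing cost 241 + fixed 34 = 275.
Compare {P1, P2, P4}: routing cost 229 + fixed 54 = 283.
All other subsets cost ≥ 263. Minimum total cost: 243.

243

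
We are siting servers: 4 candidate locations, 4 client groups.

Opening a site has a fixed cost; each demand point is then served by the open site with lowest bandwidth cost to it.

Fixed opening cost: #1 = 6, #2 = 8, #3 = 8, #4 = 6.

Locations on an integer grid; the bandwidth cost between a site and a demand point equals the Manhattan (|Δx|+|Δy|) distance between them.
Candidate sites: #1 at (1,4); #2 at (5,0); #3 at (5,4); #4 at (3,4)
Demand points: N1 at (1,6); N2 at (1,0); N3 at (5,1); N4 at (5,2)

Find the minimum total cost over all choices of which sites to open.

Open {#1, #2}: assign each demand point to its cheapest open site.
  N1→#1 2, N2→#1 4, N3→#2 1, N4→#2 2
  bandwidth cost 9, fixed 14 → total 23.
Compare {#1}: bandwidth cost 19 + fixed 6 = 25.
Compare {#2}: bandwidth cost 17 + fixed 8 = 25.
Compare {#4}: bandwidth cost 19 + fixed 6 = 25.
All other subsets cost ≥ 25. Minimum total cost: 23.

23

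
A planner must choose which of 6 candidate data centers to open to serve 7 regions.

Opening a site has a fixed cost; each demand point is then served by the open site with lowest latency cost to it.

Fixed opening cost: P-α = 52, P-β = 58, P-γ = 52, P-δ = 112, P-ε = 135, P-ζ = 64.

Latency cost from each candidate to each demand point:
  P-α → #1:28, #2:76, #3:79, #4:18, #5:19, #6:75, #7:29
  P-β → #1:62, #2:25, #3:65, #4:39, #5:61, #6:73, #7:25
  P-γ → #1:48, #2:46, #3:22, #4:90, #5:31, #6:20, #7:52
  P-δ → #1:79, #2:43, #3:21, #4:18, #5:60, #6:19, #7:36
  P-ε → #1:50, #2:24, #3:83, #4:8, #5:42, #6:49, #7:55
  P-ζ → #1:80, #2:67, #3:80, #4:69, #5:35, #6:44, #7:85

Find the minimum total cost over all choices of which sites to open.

Open {P-α, P-γ}: assign each demand point to its cheapest open site.
  #1→P-α 28, #2→P-γ 46, #3→P-γ 22, #4→P-α 18, #5→P-α 19, #6→P-γ 20, #7→P-α 29
  latency cost 182, fixed 104 → total 286.
Compare {P-α, P-β, P-γ}: latency cost 157 + fixed 162 = 319.
Compare {P-β, P-γ}: latency cost 210 + fixed 110 = 320.
Compare {P-α, P-δ}: latency cost 177 + fixed 164 = 341.
All other subsets cost ≥ 319. Minimum total cost: 286.

286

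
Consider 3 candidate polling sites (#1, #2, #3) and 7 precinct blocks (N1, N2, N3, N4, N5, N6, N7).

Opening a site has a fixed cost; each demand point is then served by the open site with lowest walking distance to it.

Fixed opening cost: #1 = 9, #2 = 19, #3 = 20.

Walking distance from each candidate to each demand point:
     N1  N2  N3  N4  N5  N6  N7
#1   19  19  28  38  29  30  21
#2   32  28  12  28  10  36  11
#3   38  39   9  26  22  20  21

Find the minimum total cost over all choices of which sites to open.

157

Open {#1, #2}: assign each demand point to its cheapest open site.
  N1→#1 19, N2→#1 19, N3→#2 12, N4→#2 28, N5→#2 10, N6→#1 30, N7→#2 11
  walking distance 129, fixed 28 → total 157.
Compare {#1, #2, #3}: walking distance 114 + fixed 48 = 162.
Compare {#1, #3}: walking distance 136 + fixed 29 = 165.
Compare {#2, #3}: walking distance 136 + fixed 39 = 175.
All other subsets cost ≥ 162. Minimum total cost: 157.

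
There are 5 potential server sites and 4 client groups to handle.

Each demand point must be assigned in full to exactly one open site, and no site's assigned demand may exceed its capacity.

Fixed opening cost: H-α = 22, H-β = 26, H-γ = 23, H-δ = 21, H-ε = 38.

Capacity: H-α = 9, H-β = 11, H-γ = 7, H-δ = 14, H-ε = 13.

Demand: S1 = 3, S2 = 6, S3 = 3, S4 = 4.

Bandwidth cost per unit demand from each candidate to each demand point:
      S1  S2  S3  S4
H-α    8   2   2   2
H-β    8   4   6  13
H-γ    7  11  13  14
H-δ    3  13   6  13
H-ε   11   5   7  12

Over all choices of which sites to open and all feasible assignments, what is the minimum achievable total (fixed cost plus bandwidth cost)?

Open {H-α, H-β}; cheapest assignment that respects the capacities:
  H-α (cap 9, load 7): S3, S4 — cost 3×2 + 4×2 = 14
  H-β (cap 11, load 9): S1, S2 — cost 3×8 + 6×4 = 48
  Shipping 62, fixed 48 → total 110.
  Any other capacity-feasible assignment to {H-α, H-β} ships for at least 62.
Compare {H-α, H-β, H-δ}: its best feasible assignment gives total 116.
Compare {H-α, H-δ}: its best feasible assignment gives total 122.
Every other set of open sites that can feasibly serve all demand totals ≥ 116 even under its best assignment. Minimum: 110.

110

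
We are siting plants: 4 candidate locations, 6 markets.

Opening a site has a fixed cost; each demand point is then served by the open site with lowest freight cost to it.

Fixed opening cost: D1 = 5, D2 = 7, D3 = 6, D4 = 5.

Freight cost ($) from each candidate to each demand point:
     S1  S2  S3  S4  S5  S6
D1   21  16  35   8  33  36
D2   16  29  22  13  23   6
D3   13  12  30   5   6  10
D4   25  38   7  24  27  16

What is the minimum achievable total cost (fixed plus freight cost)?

Open {D3, D4}: assign each demand point to its cheapest open site.
  S1→D3 13, S2→D3 12, S3→D4 7, S4→D3 5, S5→D3 6, S6→D3 10
  freight cost 53, fixed 11 → total 64.
Compare {D2, D3, D4}: freight cost 49 + fixed 18 = 67.
Compare {D1, D3, D4}: freight cost 53 + fixed 16 = 69.
Compare {D1, D2, D3, D4}: freight cost 49 + fixed 23 = 72.
All other subsets cost ≥ 67. Minimum total cost: 64.

64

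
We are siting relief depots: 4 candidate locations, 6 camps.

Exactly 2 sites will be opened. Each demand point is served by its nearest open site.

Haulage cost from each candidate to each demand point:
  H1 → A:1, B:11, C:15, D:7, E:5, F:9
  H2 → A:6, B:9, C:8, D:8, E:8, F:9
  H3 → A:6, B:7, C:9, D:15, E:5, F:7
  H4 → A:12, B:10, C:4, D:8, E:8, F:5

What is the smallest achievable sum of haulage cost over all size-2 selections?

Open {H1, H4}.
  A→H1 1, B→H4 10, C→H4 4, D→H1 7, E→H1 5, F→H4 5  ⇒ total 32.
Compare {H3, H4}: total 35.
Compare {H1, H3}: total 36.
No size-2 selection does better; minimum is 32.

32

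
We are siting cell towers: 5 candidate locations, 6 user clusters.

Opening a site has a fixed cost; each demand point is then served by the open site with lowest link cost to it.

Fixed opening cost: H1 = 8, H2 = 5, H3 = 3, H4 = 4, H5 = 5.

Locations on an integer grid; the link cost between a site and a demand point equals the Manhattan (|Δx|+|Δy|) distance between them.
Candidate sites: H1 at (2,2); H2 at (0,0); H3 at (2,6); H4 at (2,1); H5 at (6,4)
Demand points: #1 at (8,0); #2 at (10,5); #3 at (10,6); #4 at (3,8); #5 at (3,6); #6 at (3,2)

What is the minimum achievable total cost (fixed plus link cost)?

Open {H3, H5}: assign each demand point to its cheapest open site.
  #1→H5 6, #2→H5 5, #3→H5 6, #4→H3 3, #5→H3 1, #6→H3 5
  link cost 26, fixed 8 → total 34.
Compare {H3, H4, H5}: link cost 23 + fixed 12 = 35.
Compare {H3, H4}: link cost 30 + fixed 7 = 37.
Compare {H1, H3, H5}: link cost 22 + fixed 16 = 38.
All other subsets cost ≥ 35. Minimum total cost: 34.

34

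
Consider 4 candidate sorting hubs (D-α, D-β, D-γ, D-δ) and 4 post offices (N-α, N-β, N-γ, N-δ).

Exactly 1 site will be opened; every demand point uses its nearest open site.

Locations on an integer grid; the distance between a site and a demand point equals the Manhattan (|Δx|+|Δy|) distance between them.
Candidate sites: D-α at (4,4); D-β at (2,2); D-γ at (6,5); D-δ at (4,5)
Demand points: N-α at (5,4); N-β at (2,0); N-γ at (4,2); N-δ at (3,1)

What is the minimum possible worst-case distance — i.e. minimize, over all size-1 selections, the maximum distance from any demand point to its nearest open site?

Open {D-β}.
  Farthest demand point is N-α at distance 5 (to D-β); all others are ≤ 5.
With {D-α} the worst case is 6.
With {D-δ} the worst case is 7.
No size-1 selection achieves below 5.

5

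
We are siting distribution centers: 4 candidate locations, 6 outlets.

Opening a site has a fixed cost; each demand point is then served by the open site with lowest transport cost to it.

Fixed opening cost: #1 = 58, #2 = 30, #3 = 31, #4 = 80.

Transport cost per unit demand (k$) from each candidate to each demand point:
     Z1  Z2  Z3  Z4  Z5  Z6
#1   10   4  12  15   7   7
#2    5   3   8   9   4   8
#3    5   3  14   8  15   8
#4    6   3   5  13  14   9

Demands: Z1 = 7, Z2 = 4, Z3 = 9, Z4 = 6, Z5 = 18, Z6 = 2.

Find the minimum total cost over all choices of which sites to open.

Open {#2}: assign each demand point to its cheapest open site.
  Z1→#2 7×5=35, Z2→#2 4×3=12, Z3→#2 9×8=72, Z4→#2 6×9=54, Z5→#2 18×4=72, Z6→#2 2×8=16
  transport cost 261, fixed 30 → total 291.
Compare {#2, #3}: transport cost 255 + fixed 61 = 316.
Compare {#2, #4}: transport cost 234 + fixed 110 = 344.
Compare {#1, #2}: transport cost 259 + fixed 88 = 347.
All other subsets cost ≥ 316. Minimum total cost: 291.

291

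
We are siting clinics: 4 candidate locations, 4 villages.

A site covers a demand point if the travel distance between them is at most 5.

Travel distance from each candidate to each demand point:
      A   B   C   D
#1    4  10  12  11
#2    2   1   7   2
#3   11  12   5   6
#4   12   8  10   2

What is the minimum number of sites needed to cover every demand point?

Coverage sets (demand points within 5 of each site):
  #1: {A}
  #2: {A, B, D}
  #3: {C}
  #4: {D}
No single site covers all 4 demand points.
But {#2, #3} covers everything, so the minimum is 2.

2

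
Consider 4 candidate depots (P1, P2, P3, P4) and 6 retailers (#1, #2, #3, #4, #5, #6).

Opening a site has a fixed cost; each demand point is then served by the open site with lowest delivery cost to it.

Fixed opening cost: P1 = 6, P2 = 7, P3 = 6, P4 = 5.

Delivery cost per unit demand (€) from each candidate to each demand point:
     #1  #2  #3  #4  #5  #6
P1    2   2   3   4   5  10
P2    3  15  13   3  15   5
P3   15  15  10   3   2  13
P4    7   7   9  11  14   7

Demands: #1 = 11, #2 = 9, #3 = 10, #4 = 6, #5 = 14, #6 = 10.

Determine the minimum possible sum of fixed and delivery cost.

185

Open {P1, P2, P3}: assign each demand point to its cheapest open site.
  #1→P1 11×2=22, #2→P1 9×2=18, #3→P1 10×3=30, #4→P2 6×3=18, #5→P3 14×2=28, #6→P2 10×5=50
  delivery cost 166, fixed 19 → total 185.
Compare {P1, P2, P3, P4}: delivery cost 166 + fixed 24 = 190.
Compare {P1, P3, P4}: delivery cost 186 + fixed 17 = 203.
Compare {P1, P2}: delivery cost 208 + fixed 13 = 221.
All other subsets cost ≥ 190. Minimum total cost: 185.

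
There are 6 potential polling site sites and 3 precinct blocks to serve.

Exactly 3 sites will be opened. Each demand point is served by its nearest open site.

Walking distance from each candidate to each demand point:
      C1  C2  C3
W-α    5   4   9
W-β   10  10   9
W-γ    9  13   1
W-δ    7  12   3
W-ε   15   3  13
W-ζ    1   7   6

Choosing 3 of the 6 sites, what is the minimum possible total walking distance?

Open {W-γ, W-ε, W-ζ}.
  C1→W-ζ 1, C2→W-ε 3, C3→W-γ 1  ⇒ total 5.
Compare {W-α, W-γ, W-ζ}: total 6.
Compare {W-δ, W-ε, W-ζ}: total 7.
No size-3 selection does better; minimum is 5.

5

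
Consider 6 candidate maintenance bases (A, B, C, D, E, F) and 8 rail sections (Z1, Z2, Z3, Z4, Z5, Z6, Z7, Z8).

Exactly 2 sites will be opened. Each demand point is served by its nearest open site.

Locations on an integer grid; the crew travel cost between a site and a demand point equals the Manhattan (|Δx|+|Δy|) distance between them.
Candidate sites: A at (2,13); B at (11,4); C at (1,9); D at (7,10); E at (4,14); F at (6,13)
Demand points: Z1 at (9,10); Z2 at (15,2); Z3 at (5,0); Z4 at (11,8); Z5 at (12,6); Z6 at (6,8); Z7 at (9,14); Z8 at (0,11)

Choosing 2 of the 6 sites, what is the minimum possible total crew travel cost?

42

Open {B, D}.
  Z1→D 2, Z2→B 6, Z3→B 10, Z4→B 4, Z5→B 3, Z6→D 3, Z7→D 6, Z8→D 8  ⇒ total 42.
Compare {B, F}: total 46.
Compare {B, E}: total 51.
No size-2 selection does better; minimum is 42.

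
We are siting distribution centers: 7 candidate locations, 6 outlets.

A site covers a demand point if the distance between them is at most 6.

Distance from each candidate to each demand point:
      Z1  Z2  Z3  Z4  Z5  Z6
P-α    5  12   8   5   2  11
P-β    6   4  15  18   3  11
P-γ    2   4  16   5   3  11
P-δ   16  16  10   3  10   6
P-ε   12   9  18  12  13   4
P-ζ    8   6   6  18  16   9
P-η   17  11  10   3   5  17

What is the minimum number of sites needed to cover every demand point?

3

Coverage sets (demand points within 6 of each site):
  P-α: {Z1, Z4, Z5}
  P-β: {Z1, Z2, Z5}
  P-γ: {Z1, Z2, Z4, Z5}
  P-δ: {Z4, Z6}
  P-ε: {Z6}
  P-ζ: {Z2, Z3}
  P-η: {Z4, Z5}
No 2 sites suffice: every size-2 union leaves at least one demand point uncovered.
But {P-α, P-δ, P-ζ} covers everything, so the minimum is 3.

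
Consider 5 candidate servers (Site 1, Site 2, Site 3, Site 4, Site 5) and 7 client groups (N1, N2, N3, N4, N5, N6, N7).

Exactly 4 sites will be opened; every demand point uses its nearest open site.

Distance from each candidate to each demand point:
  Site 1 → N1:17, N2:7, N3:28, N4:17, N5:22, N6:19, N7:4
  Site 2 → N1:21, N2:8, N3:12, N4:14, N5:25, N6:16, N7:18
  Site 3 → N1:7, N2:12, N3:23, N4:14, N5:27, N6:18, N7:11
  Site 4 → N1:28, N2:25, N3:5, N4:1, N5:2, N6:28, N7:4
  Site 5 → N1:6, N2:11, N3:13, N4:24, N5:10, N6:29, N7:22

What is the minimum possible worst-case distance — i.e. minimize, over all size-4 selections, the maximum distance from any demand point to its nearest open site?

16

Open {Site 1, Site 2, Site 3, Site 4}.
  Farthest demand point is N6 at distance 16 (to Site 2); all others are ≤ 16.
With {Site 1, Site 2, Site 3, Site 5} the worst case is 16.
With {Site 1, Site 2, Site 4, Site 5} the worst case is 16.
No size-4 selection achieves below 16.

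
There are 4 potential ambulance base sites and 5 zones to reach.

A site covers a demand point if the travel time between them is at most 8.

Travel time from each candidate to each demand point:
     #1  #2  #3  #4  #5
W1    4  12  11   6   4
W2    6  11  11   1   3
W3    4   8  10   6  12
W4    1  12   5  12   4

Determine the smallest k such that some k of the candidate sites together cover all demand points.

2

Coverage sets (demand points within 8 of each site):
  W1: {#1, #4, #5}
  W2: {#1, #4, #5}
  W3: {#1, #2, #4}
  W4: {#1, #3, #5}
No single site covers all 5 demand points.
But {W3, W4} covers everything, so the minimum is 2.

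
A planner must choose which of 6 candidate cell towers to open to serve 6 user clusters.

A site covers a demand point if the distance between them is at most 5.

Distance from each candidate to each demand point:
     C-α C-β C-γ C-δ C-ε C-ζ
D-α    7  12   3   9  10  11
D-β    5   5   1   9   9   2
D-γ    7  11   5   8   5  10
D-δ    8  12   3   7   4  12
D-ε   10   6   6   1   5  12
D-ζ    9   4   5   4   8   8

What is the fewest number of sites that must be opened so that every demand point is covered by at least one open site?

Coverage sets (demand points within 5 of each site):
  D-α: {C-γ}
  D-β: {C-α, C-β, C-γ, C-ζ}
  D-γ: {C-γ, C-ε}
  D-δ: {C-γ, C-ε}
  D-ε: {C-δ, C-ε}
  D-ζ: {C-β, C-γ, C-δ}
No single site covers all 6 demand points.
But {D-β, D-ε} covers everything, so the minimum is 2.

2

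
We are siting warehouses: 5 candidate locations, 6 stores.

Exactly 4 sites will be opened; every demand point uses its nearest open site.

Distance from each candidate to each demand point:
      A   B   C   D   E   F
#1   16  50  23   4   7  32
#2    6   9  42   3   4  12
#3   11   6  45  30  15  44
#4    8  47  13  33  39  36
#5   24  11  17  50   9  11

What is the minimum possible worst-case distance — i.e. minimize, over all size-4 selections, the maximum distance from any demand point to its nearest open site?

13

Open {#1, #2, #3, #4}.
  Farthest demand point is C at distance 13 (to #4); all others are ≤ 13.
With {#1, #2, #4, #5} the worst case is 13.
With {#1, #3, #4, #5} the worst case is 13.
No size-4 selection achieves below 13.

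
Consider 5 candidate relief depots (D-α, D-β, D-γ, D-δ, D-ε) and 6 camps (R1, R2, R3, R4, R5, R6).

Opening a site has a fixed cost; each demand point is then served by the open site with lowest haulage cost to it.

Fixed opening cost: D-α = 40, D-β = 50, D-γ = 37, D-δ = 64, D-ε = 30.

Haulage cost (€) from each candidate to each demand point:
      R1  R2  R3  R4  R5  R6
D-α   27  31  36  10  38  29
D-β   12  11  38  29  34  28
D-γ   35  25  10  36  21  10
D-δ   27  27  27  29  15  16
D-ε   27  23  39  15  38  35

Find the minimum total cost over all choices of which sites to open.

Open {D-γ, D-ε}: assign each demand point to its cheapest open site.
  R1→D-ε 27, R2→D-ε 23, R3→D-γ 10, R4→D-ε 15, R5→D-γ 21, R6→D-γ 10
  haulage cost 106, fixed 67 → total 173.
Compare {D-γ}: haulage cost 137 + fixed 37 = 174.
Compare {D-α, D-γ}: haulage cost 103 + fixed 77 = 180.
Compare {D-β, D-γ}: haulage cost 93 + fixed 87 = 180.
All other subsets cost ≥ 174. Minimum total cost: 173.

173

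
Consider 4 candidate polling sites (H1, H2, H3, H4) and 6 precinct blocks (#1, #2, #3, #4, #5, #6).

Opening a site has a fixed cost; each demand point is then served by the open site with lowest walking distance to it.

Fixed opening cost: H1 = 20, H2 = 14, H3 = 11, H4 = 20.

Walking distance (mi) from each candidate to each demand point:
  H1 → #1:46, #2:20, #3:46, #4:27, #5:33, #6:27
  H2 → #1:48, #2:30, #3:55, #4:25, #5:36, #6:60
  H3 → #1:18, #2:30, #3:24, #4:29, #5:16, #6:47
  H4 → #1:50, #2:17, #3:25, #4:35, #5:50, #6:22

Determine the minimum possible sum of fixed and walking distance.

Open {H3, H4}: assign each demand point to its cheapest open site.
  #1→H3 18, #2→H4 17, #3→H3 24, #4→H3 29, #5→H3 16, #6→H4 22
  walking distance 126, fixed 31 → total 157.
Compare {H1, H3}: walking distance 132 + fixed 31 = 163.
Compare {H2, H3, H4}: walking distance 122 + fixed 45 = 167.
Compare {H3}: walking distance 164 + fixed 11 = 175.
All other subsets cost ≥ 163. Minimum total cost: 157.

157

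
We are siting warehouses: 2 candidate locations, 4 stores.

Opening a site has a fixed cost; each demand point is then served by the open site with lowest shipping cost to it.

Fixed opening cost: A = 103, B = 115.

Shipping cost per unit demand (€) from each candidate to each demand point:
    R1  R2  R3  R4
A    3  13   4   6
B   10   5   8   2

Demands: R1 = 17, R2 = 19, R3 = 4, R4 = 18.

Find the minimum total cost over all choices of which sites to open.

Open {A, B}: assign each demand point to its cheapest open site.
  R1→A 17×3=51, R2→B 19×5=95, R3→A 4×4=16, R4→B 18×2=36
  shipping cost 198, fixed 218 → total 416.
Compare {B}: shipping cost 333 + fixed 115 = 448.
Compare {A}: shipping cost 422 + fixed 103 = 525.

416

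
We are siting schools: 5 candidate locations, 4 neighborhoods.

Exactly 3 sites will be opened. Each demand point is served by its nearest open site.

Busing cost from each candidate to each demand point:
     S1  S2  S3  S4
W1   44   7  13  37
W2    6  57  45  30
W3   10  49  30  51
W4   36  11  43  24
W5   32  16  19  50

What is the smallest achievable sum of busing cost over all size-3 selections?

Open {W1, W2, W4}.
  S1→W2 6, S2→W1 7, S3→W1 13, S4→W4 24  ⇒ total 50.
Compare {W1, W3, W4}: total 54.
Compare {W1, W2, W3}: total 56.
No size-3 selection does better; minimum is 50.

50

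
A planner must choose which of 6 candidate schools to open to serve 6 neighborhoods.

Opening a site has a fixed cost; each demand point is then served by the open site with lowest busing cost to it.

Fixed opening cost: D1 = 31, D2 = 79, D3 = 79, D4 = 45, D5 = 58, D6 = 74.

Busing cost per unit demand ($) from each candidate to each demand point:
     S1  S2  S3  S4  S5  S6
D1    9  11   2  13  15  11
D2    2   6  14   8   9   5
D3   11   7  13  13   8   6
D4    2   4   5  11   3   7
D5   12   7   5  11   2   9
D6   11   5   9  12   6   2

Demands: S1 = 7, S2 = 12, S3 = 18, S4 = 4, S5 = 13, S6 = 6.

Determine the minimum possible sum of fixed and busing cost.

299

Open {D1, D4}: assign each demand point to its cheapest open site.
  S1→D4 7×2=14, S2→D4 12×4=48, S3→D1 18×2=36, S4→D4 4×11=44, S5→D4 13×3=39, S6→D4 6×7=42
  busing cost 223, fixed 76 → total 299.
Compare {D4}: busing cost 277 + fixed 45 = 322.
Compare {D1, D4, D6}: busing cost 193 + fixed 150 = 343.
Compare {D1, D4, D5}: busing cost 210 + fixed 134 = 344.
All other subsets cost ≥ 322. Minimum total cost: 299.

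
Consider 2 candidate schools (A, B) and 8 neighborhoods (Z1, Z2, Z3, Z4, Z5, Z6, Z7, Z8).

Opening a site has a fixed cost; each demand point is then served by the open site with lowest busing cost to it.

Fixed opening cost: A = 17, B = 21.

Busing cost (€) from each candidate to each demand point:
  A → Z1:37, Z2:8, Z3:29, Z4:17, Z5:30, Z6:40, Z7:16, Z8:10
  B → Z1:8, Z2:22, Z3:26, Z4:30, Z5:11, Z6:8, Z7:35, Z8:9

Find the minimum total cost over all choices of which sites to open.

Open {A, B}: assign each demand point to its cheapest open site.
  Z1→B 8, Z2→A 8, Z3→B 26, Z4→A 17, Z5→B 11, Z6→B 8, Z7→A 16, Z8→B 9
  busing cost 103, fixed 38 → total 141.
Compare {B}: busing cost 149 + fixed 21 = 170.
Compare {A}: busing cost 187 + fixed 17 = 204.

141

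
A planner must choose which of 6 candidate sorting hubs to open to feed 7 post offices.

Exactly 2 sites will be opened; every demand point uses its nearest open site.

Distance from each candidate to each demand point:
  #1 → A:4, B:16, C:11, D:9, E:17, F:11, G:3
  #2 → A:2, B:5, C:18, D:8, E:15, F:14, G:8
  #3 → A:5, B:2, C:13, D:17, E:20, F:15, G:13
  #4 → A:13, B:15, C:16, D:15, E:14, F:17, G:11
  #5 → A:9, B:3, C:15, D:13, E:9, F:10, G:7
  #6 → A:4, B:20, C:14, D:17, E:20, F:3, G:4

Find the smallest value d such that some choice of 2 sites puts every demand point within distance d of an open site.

11

Open {#1, #5}.
  Farthest demand point is C at distance 11 (to #1); all others are ≤ 11.
With {#3, #5} the worst case is 13.
With {#5, #6} the worst case is 14.
No size-2 selection achieves below 11.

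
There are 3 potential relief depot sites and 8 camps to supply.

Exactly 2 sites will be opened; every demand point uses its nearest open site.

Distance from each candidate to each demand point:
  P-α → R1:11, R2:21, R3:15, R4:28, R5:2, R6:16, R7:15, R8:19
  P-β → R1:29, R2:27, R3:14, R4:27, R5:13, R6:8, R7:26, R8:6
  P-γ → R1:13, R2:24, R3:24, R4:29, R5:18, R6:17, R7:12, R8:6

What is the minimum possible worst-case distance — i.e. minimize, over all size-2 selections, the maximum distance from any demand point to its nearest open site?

Open {P-α, P-β}.
  Farthest demand point is R4 at distance 27 (to P-β); all others are ≤ 27.
With {P-β, P-γ} the worst case is 27.
With {P-α, P-γ} the worst case is 28.
No size-2 selection achieves below 27.

27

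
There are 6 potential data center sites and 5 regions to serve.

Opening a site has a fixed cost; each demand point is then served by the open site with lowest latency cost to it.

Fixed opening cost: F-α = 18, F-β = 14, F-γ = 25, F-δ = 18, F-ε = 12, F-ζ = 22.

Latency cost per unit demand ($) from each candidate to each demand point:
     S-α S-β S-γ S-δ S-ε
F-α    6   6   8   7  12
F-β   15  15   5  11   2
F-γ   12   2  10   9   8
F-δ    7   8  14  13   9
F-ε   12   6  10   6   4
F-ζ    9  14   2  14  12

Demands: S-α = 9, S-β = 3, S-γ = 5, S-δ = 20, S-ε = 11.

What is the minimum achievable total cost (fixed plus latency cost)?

283

Open {F-α, F-β, F-ε}: assign each demand point to its cheapest open site.
  S-α→F-α 9×6=54, S-β→F-α 3×6=18, S-γ→F-β 5×5=25, S-δ→F-ε 20×6=120, S-ε→F-β 11×2=22
  latency cost 239, fixed 44 → total 283.
Compare {F-α, F-β, F-ε, F-ζ}: latency cost 224 + fixed 66 = 290.
Compare {F-α, F-β}: latency cost 259 + fixed 32 = 291.
Compare {F-β, F-δ, F-ε}: latency cost 248 + fixed 44 = 292.
All other subsets cost ≥ 290. Minimum total cost: 283.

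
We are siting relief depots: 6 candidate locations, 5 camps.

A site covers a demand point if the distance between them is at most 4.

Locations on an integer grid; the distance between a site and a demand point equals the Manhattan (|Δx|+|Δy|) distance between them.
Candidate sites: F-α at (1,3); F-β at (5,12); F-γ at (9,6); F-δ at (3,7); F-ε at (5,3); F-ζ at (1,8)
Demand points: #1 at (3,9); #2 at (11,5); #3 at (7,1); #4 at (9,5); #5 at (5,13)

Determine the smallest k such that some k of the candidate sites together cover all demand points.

4

Coverage sets (demand points within 4 of each site):
  F-α: {}
  F-β: {#5}
  F-γ: {#2, #4}
  F-δ: {#1}
  F-ε: {#3}
  F-ζ: {#1}
No 3 sites suffice: every size-3 union leaves at least one demand point uncovered.
But {F-β, F-γ, F-δ, F-ε} covers everything, so the minimum is 4.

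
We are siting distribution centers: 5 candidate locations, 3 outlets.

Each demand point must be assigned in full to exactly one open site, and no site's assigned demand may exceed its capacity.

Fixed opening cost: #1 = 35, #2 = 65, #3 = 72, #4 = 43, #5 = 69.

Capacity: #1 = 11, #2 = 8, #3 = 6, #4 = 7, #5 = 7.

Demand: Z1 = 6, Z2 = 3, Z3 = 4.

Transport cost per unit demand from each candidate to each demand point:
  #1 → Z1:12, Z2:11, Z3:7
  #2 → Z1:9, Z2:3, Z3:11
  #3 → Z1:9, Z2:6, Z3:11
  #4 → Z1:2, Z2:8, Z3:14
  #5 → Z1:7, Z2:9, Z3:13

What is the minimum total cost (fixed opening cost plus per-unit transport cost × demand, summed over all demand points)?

151

Open {#1, #4}; cheapest assignment that respects the capacities:
  #1 (cap 11, load 7): Z2, Z3 — cost 3×11 + 4×7 = 61
  #4 (cap 7, load 6): Z1 — cost 6×2 = 12
  Shipping 73, fixed 78 → total 151.
  Any other capacity-feasible assignment to {#1, #4} ships for at least 73.
Compare {#2, #4}: its best feasible assignment gives total 173.
Compare {#1, #2, #4}: its best feasible assignment gives total 192.
Every other set of open sites that can feasibly serve all demand totals ≥ 173 even under its best assignment. Minimum: 151.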